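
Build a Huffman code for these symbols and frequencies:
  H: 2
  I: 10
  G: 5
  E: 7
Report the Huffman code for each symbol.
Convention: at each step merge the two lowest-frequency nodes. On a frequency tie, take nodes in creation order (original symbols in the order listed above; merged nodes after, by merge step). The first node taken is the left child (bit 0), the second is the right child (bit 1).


Huffman tree construction:
Step 1: Merge H(2) + G(5) = 7
Step 2: Merge E(7) + (H+G)(7) = 14
Step 3: Merge I(10) + (E+(H+G))(14) = 24
Read each symbol's code off the tree from the root (left child = 0, right child = 1).

Codes:
  H: 110 (length 3)
  I: 0 (length 1)
  G: 111 (length 3)
  E: 10 (length 2)
Average code length: 45/24 = 1.8750 bits/symbol


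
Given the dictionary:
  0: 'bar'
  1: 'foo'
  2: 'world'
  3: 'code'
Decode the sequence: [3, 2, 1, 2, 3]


Look up each index in the dictionary:
  3 -> 'code'
  2 -> 'world'
  1 -> 'foo'
  2 -> 'world'
  3 -> 'code'

Decoded: "code world foo world code"


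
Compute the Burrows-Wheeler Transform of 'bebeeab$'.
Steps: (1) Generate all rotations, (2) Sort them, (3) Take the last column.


Rotations (sorted):
  0: $bebeeab -> last char: b
  1: ab$bebee -> last char: e
  2: b$bebeea -> last char: a
  3: bebeeab$ -> last char: $
  4: beeab$be -> last char: e
  5: eab$bebe -> last char: e
  6: ebeeab$b -> last char: b
  7: eeab$beb -> last char: b


BWT = bea$eebb


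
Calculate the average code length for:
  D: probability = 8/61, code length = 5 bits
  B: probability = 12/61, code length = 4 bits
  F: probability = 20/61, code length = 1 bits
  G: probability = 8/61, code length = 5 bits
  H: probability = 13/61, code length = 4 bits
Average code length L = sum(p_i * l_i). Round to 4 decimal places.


Weighted contributions p_i * l_i:
  D: (8/61) * 5 = 40/61
  B: (12/61) * 4 = 48/61
  F: (20/61) * 1 = 20/61
  G: (8/61) * 5 = 40/61
  H: (13/61) * 4 = 52/61
Sum = (40 + 48 + 20 + 40 + 52)/61 = 200/61

L = 200/61 = 3.2787 bits/symbol


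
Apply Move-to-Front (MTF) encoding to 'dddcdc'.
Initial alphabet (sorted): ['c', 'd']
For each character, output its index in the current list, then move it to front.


MTF encoding:
'd': index 1 in ['c', 'd'] -> ['d', 'c']
'd': index 0 in ['d', 'c'] -> ['d', 'c']
'd': index 0 in ['d', 'c'] -> ['d', 'c']
'c': index 1 in ['d', 'c'] -> ['c', 'd']
'd': index 1 in ['c', 'd'] -> ['d', 'c']
'c': index 1 in ['d', 'c'] -> ['c', 'd']


Output: [1, 0, 0, 1, 1, 1]


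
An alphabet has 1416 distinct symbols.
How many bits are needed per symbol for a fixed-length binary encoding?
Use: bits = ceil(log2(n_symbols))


log2(1416) = 10.4676
Bracket: 2^10 = 1024 < 1416 <= 2^11 = 2048
So ceil(log2(1416)) = 11

bits = ceil(log2(1416)) = ceil(10.4676) = 11 bits


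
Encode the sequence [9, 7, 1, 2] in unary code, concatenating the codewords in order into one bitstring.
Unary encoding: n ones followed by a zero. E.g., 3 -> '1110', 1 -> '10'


Encode each number as n ones followed by a terminating 0:
  9 -> 1111111110 (10 bits)
  7 -> 11111110 (8 bits)
  1 -> 10 (2 bits)
  2 -> 110 (3 bits)
Total length = 10 + 8 + 2 + 3 = 23 bits.

Unary([9, 7, 1, 2]) = 11111111101111111010110 (23 bits)


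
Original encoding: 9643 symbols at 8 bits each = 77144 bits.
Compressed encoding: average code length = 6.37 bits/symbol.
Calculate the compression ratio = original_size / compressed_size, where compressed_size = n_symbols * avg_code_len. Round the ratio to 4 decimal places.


original_size = n_symbols * orig_bits = 9643 * 8 = 77144 bits
compressed_size = n_symbols * avg_code_len = 9643 * 6.37 = 61425.91 bits
ratio = original_size / compressed_size = 77144 / 61425.91 = 1.2559

Compression ratio = 1.2559


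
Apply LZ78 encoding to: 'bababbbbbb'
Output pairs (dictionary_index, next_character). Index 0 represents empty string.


LZ78 encoding steps:
Dictionary: {0: ''}
Step 1: w='' (idx 0), next='b' -> output (0, 'b'), add 'b' as idx 1
Step 2: w='' (idx 0), next='a' -> output (0, 'a'), add 'a' as idx 2
Step 3: w='b' (idx 1), next='a' -> output (1, 'a'), add 'ba' as idx 3
Step 4: w='b' (idx 1), next='b' -> output (1, 'b'), add 'bb' as idx 4
Step 5: w='bb' (idx 4), next='b' -> output (4, 'b'), add 'bbb' as idx 5
Step 6: w='b' (idx 1), end of input -> output (1, '')


Encoded: [(0, 'b'), (0, 'a'), (1, 'a'), (1, 'b'), (4, 'b'), (1, '')]


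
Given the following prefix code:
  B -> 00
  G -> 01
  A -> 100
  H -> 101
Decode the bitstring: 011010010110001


Decoding step by step:
Bits 01 -> G
Bits 101 -> H
Bits 00 -> B
Bits 101 -> H
Bits 100 -> A
Bits 01 -> G


Decoded message: GHBHAG


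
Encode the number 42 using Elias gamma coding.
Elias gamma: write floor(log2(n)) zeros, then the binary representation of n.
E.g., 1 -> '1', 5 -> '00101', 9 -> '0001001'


num_bits = floor(log2(42)) + 1 = 6
leading_zeros = num_bits - 1 = 5
binary(42) = 101010

Elias gamma(42) = '00000' + '101010' = 00000101010 (11 bits)


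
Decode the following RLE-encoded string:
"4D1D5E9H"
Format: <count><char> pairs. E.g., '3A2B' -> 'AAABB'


Expanding each <count><char> pair:
  4D -> 'DDDD'
  1D -> 'D'
  5E -> 'EEEEE'
  9H -> 'HHHHHHHHH'

Decoded = DDDDDEEEEEHHHHHHHHH


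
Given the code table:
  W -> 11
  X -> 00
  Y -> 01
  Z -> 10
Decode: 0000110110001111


Decoding:
00 -> X
00 -> X
11 -> W
01 -> Y
10 -> Z
00 -> X
11 -> W
11 -> W


Result: XXWYZXWW


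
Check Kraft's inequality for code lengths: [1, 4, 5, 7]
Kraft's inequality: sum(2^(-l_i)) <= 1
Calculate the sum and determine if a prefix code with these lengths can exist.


Sum = 2^(-1) + 2^(-4) + 2^(-5) + 2^(-7)
    = 0.5 + 0.0625 + 0.03125 + 0.0078125
    = 77/128 = 0.6015625
Since 0.6015625 <= 1, Kraft's inequality IS satisfied.
A prefix code with these lengths CAN exist.

Kraft sum = 0.6015625. Satisfied.


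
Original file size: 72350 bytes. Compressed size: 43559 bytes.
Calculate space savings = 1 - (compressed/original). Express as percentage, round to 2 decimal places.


ratio = compressed/original = 43559/72350 = 0.602059
savings = 1 - ratio = 1 - 0.602059 = 0.397941
as a percentage: 0.397941 * 100 = 39.79%

Space savings = 1 - 43559/72350 = 39.79%


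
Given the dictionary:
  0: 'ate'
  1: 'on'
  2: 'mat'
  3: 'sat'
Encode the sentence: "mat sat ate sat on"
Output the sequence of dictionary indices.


Look up each word in the dictionary:
  'mat' -> 2
  'sat' -> 3
  'ate' -> 0
  'sat' -> 3
  'on' -> 1

Encoded: [2, 3, 0, 3, 1]


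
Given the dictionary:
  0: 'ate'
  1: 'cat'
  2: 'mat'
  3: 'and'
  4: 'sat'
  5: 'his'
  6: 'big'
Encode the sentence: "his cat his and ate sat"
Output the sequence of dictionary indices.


Look up each word in the dictionary:
  'his' -> 5
  'cat' -> 1
  'his' -> 5
  'and' -> 3
  'ate' -> 0
  'sat' -> 4

Encoded: [5, 1, 5, 3, 0, 4]


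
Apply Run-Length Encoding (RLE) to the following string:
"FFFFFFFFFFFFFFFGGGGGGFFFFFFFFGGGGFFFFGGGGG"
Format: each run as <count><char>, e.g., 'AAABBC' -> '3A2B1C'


Scanning runs left to right:
  i=0: run of 'F' x 15 -> '15F'
  i=15: run of 'G' x 6 -> '6G'
  i=21: run of 'F' x 8 -> '8F'
  i=29: run of 'G' x 4 -> '4G'
  i=33: run of 'F' x 4 -> '4F'
  i=37: run of 'G' x 5 -> '5G'

RLE = 15F6G8F4G4F5G


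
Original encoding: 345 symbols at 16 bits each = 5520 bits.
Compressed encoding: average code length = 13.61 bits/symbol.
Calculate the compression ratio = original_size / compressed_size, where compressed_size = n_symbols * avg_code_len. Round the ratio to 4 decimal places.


original_size = n_symbols * orig_bits = 345 * 16 = 5520 bits
compressed_size = n_symbols * avg_code_len = 345 * 13.61 = 4695.45 bits
ratio = original_size / compressed_size = 5520 / 4695.45 = 1.1756

Compression ratio = 1.1756


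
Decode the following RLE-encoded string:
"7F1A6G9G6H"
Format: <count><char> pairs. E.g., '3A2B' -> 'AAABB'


Expanding each <count><char> pair:
  7F -> 'FFFFFFF'
  1A -> 'A'
  6G -> 'GGGGGG'
  9G -> 'GGGGGGGGG'
  6H -> 'HHHHHH'

Decoded = FFFFFFFAGGGGGGGGGGGGGGGHHHHHH


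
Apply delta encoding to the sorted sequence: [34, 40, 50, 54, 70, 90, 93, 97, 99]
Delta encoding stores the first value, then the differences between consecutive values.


First value: 34
Deltas:
  40 - 34 = 6
  50 - 40 = 10
  54 - 50 = 4
  70 - 54 = 16
  90 - 70 = 20
  93 - 90 = 3
  97 - 93 = 4
  99 - 97 = 2


Delta encoded: [34, 6, 10, 4, 16, 20, 3, 4, 2]


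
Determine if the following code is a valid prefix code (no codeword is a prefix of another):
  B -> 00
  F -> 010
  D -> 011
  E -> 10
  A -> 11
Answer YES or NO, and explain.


Checking each pair (does one codeword prefix another?):
  B='00' vs F='010': no prefix
  B='00' vs D='011': no prefix
  B='00' vs E='10': no prefix
  B='00' vs A='11': no prefix
  F='010' vs B='00': no prefix
  F='010' vs D='011': no prefix
  F='010' vs E='10': no prefix
  F='010' vs A='11': no prefix
  D='011' vs B='00': no prefix
  D='011' vs F='010': no prefix
  D='011' vs E='10': no prefix
  D='011' vs A='11': no prefix
  E='10' vs B='00': no prefix
  E='10' vs F='010': no prefix
  E='10' vs D='011': no prefix
  E='10' vs A='11': no prefix
  A='11' vs B='00': no prefix
  A='11' vs F='010': no prefix
  A='11' vs D='011': no prefix
  A='11' vs E='10': no prefix
No violation found over all pairs.

YES -- this is a valid prefix code. No codeword is a prefix of any other codeword.


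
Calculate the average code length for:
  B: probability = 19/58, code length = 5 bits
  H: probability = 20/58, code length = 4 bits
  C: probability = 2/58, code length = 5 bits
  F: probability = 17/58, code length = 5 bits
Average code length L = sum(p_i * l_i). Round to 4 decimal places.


Weighted contributions p_i * l_i:
  B: (19/58) * 5 = 95/58
  H: (20/58) * 4 = 80/58
  C: (2/58) * 5 = 10/58
  F: (17/58) * 5 = 85/58
Sum = (95 + 80 + 10 + 85)/58 = 270/58

L = 270/58 = 4.6552 bits/symbol


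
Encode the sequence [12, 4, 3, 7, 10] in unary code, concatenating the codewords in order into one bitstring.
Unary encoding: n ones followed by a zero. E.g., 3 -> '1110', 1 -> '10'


Encode each number as n ones followed by a terminating 0:
  12 -> 1111111111110 (13 bits)
  4 -> 11110 (5 bits)
  3 -> 1110 (4 bits)
  7 -> 11111110 (8 bits)
  10 -> 11111111110 (11 bits)
Total length = 13 + 5 + 4 + 8 + 11 = 41 bits.

Unary([12, 4, 3, 7, 10]) = 11111111111101111011101111111011111111110 (41 bits)


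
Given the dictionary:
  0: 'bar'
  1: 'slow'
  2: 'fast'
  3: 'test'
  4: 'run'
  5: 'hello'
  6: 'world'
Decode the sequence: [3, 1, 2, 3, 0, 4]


Look up each index in the dictionary:
  3 -> 'test'
  1 -> 'slow'
  2 -> 'fast'
  3 -> 'test'
  0 -> 'bar'
  4 -> 'run'

Decoded: "test slow fast test bar run"


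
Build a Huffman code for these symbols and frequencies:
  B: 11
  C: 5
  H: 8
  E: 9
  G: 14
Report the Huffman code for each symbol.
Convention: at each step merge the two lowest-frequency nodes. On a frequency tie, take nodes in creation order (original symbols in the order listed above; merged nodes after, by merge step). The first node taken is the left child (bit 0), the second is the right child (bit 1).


Huffman tree construction:
Step 1: Merge C(5) + H(8) = 13
Step 2: Merge E(9) + B(11) = 20
Step 3: Merge (C+H)(13) + G(14) = 27
Step 4: Merge (E+B)(20) + ((C+H)+G)(27) = 47
Read each symbol's code off the tree from the root (left child = 0, right child = 1).

Codes:
  B: 01 (length 2)
  C: 100 (length 3)
  H: 101 (length 3)
  E: 00 (length 2)
  G: 11 (length 2)
Average code length: 107/47 = 2.2766 bits/symbol


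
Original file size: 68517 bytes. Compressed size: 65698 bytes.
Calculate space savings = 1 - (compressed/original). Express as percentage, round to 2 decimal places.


ratio = compressed/original = 65698/68517 = 0.958857
savings = 1 - ratio = 1 - 0.958857 = 0.041143
as a percentage: 0.041143 * 100 = 4.11%

Space savings = 1 - 65698/68517 = 4.11%


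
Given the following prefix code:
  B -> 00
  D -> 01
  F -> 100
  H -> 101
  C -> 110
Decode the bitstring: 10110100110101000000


Decoding step by step:
Bits 101 -> H
Bits 101 -> H
Bits 00 -> B
Bits 110 -> C
Bits 101 -> H
Bits 00 -> B
Bits 00 -> B
Bits 00 -> B


Decoded message: HHBCHBBB


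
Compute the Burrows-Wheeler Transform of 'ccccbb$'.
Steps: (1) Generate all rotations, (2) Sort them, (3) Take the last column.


Rotations (sorted):
  0: $ccccbb -> last char: b
  1: b$ccccb -> last char: b
  2: bb$cccc -> last char: c
  3: cbb$ccc -> last char: c
  4: ccbb$cc -> last char: c
  5: cccbb$c -> last char: c
  6: ccccbb$ -> last char: $


BWT = bbcccc$


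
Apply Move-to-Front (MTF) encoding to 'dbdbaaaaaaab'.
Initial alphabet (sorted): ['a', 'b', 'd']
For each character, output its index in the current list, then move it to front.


MTF encoding:
'd': index 2 in ['a', 'b', 'd'] -> ['d', 'a', 'b']
'b': index 2 in ['d', 'a', 'b'] -> ['b', 'd', 'a']
'd': index 1 in ['b', 'd', 'a'] -> ['d', 'b', 'a']
'b': index 1 in ['d', 'b', 'a'] -> ['b', 'd', 'a']
'a': index 2 in ['b', 'd', 'a'] -> ['a', 'b', 'd']
'a': index 0 in ['a', 'b', 'd'] -> ['a', 'b', 'd']
'a': index 0 in ['a', 'b', 'd'] -> ['a', 'b', 'd']
'a': index 0 in ['a', 'b', 'd'] -> ['a', 'b', 'd']
'a': index 0 in ['a', 'b', 'd'] -> ['a', 'b', 'd']
'a': index 0 in ['a', 'b', 'd'] -> ['a', 'b', 'd']
'a': index 0 in ['a', 'b', 'd'] -> ['a', 'b', 'd']
'b': index 1 in ['a', 'b', 'd'] -> ['b', 'a', 'd']


Output: [2, 2, 1, 1, 2, 0, 0, 0, 0, 0, 0, 1]


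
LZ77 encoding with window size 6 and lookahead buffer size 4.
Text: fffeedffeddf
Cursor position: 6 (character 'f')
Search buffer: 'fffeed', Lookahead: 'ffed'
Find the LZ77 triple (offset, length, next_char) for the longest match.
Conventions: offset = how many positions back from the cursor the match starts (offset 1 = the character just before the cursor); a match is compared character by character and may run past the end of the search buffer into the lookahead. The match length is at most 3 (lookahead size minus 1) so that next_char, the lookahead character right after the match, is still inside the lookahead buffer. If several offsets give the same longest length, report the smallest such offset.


Try each offset into the search buffer:
  offset=1 (pos 5, char 'd'): match length 0
  offset=2 (pos 4, char 'e'): match length 0
  offset=3 (pos 3, char 'e'): match length 0
  offset=4 (pos 2, char 'f'): match length 1
  offset=5 (pos 1, char 'f'): match length 3
  offset=6 (pos 0, char 'f'): match length 2
Longest match has length 3 at offset 5.
next_char = character at position 6 + 3 = 9 -> 'd'

Best match: offset=5, length=3 (matching 'ffe' starting at position 1)
LZ77 triple: (5, 3, 'd')


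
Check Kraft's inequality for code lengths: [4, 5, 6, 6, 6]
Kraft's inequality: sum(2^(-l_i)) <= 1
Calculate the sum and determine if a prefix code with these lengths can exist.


Sum = 2^(-4) + 2^(-5) + 2^(-6) + 2^(-6) + 2^(-6)
    = 0.0625 + 0.03125 + 0.015625 + 0.015625 + 0.015625
    = 9/64 = 0.140625
Since 0.140625 <= 1, Kraft's inequality IS satisfied.
A prefix code with these lengths CAN exist.

Kraft sum = 0.140625. Satisfied.


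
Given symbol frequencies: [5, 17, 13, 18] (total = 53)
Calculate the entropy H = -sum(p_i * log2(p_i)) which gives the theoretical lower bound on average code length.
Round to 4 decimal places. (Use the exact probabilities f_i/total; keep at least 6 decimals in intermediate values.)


Per-symbol terms -p_i * log2(p_i) with p_i = f_i/53:
  p = 5/53 = 0.094340: log2(p) = -3.405992, -p*log2(p) = 0.321320
  p = 17/53 = 0.320755: log2(p) = -1.640458, -p*log2(p) = 0.526185
  p = 13/53 = 0.245283: log2(p) = -2.027481, -p*log2(p) = 0.497307
  p = 18/53 = 0.339623: log2(p) = -1.557995, -p*log2(p) = 0.529131
H = 0.321320 + 0.526185 + 0.497307 + 0.529131 = 1.873943

H = 1.8739 bits/symbol


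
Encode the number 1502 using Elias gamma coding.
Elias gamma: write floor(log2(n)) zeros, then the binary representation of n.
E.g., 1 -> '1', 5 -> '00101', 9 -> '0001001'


num_bits = floor(log2(1502)) + 1 = 11
leading_zeros = num_bits - 1 = 10
binary(1502) = 10111011110

Elias gamma(1502) = '0000000000' + '10111011110' = 000000000010111011110 (21 bits)


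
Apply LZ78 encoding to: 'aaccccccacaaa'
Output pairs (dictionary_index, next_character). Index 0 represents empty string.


LZ78 encoding steps:
Dictionary: {0: ''}
Step 1: w='' (idx 0), next='a' -> output (0, 'a'), add 'a' as idx 1
Step 2: w='a' (idx 1), next='c' -> output (1, 'c'), add 'ac' as idx 2
Step 3: w='' (idx 0), next='c' -> output (0, 'c'), add 'c' as idx 3
Step 4: w='c' (idx 3), next='c' -> output (3, 'c'), add 'cc' as idx 4
Step 5: w='cc' (idx 4), next='a' -> output (4, 'a'), add 'cca' as idx 5
Step 6: w='c' (idx 3), next='a' -> output (3, 'a'), add 'ca' as idx 6
Step 7: w='a' (idx 1), next='a' -> output (1, 'a'), add 'aa' as idx 7


Encoded: [(0, 'a'), (1, 'c'), (0, 'c'), (3, 'c'), (4, 'a'), (3, 'a'), (1, 'a')]


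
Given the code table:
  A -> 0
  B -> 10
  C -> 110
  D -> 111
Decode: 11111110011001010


Decoding:
111 -> D
111 -> D
10 -> B
0 -> A
110 -> C
0 -> A
10 -> B
10 -> B


Result: DDBACABB


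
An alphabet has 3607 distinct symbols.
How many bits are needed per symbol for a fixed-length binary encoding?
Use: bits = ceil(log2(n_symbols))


log2(3607) = 11.8166
Bracket: 2^11 = 2048 < 3607 <= 2^12 = 4096
So ceil(log2(3607)) = 12

bits = ceil(log2(3607)) = ceil(11.8166) = 12 bits


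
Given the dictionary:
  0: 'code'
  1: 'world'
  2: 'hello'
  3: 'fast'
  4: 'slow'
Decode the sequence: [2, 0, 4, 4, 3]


Look up each index in the dictionary:
  2 -> 'hello'
  0 -> 'code'
  4 -> 'slow'
  4 -> 'slow'
  3 -> 'fast'

Decoded: "hello code slow slow fast"


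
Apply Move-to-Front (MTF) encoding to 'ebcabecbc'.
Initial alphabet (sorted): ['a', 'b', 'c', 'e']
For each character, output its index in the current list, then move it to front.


MTF encoding:
'e': index 3 in ['a', 'b', 'c', 'e'] -> ['e', 'a', 'b', 'c']
'b': index 2 in ['e', 'a', 'b', 'c'] -> ['b', 'e', 'a', 'c']
'c': index 3 in ['b', 'e', 'a', 'c'] -> ['c', 'b', 'e', 'a']
'a': index 3 in ['c', 'b', 'e', 'a'] -> ['a', 'c', 'b', 'e']
'b': index 2 in ['a', 'c', 'b', 'e'] -> ['b', 'a', 'c', 'e']
'e': index 3 in ['b', 'a', 'c', 'e'] -> ['e', 'b', 'a', 'c']
'c': index 3 in ['e', 'b', 'a', 'c'] -> ['c', 'e', 'b', 'a']
'b': index 2 in ['c', 'e', 'b', 'a'] -> ['b', 'c', 'e', 'a']
'c': index 1 in ['b', 'c', 'e', 'a'] -> ['c', 'b', 'e', 'a']


Output: [3, 2, 3, 3, 2, 3, 3, 2, 1]


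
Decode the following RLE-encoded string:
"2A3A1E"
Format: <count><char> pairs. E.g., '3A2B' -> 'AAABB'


Expanding each <count><char> pair:
  2A -> 'AA'
  3A -> 'AAA'
  1E -> 'E'

Decoded = AAAAAE


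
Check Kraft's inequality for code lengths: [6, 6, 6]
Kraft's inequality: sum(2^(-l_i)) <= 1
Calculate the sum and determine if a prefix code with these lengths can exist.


Sum = 2^(-6) + 2^(-6) + 2^(-6)
    = 0.015625 + 0.015625 + 0.015625
    = 3/64 = 0.046875
Since 0.046875 <= 1, Kraft's inequality IS satisfied.
A prefix code with these lengths CAN exist.

Kraft sum = 0.046875. Satisfied.


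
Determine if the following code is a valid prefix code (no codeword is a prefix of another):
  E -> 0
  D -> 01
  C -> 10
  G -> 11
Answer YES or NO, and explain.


Checking each pair (does one codeword prefix another?):
  E='0' vs D='01': prefix -- VIOLATION

NO -- this is NOT a valid prefix code. E (0) is a prefix of D (01).


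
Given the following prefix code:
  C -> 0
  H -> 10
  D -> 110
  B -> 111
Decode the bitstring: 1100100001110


Decoding step by step:
Bits 110 -> D
Bits 0 -> C
Bits 10 -> H
Bits 0 -> C
Bits 0 -> C
Bits 0 -> C
Bits 111 -> B
Bits 0 -> C


Decoded message: DCHCCCBC


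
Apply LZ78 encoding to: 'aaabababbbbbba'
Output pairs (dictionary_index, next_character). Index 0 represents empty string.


LZ78 encoding steps:
Dictionary: {0: ''}
Step 1: w='' (idx 0), next='a' -> output (0, 'a'), add 'a' as idx 1
Step 2: w='a' (idx 1), next='a' -> output (1, 'a'), add 'aa' as idx 2
Step 3: w='' (idx 0), next='b' -> output (0, 'b'), add 'b' as idx 3
Step 4: w='a' (idx 1), next='b' -> output (1, 'b'), add 'ab' as idx 4
Step 5: w='ab' (idx 4), next='b' -> output (4, 'b'), add 'abb' as idx 5
Step 6: w='b' (idx 3), next='b' -> output (3, 'b'), add 'bb' as idx 6
Step 7: w='bb' (idx 6), next='a' -> output (6, 'a'), add 'bba' as idx 7


Encoded: [(0, 'a'), (1, 'a'), (0, 'b'), (1, 'b'), (4, 'b'), (3, 'b'), (6, 'a')]


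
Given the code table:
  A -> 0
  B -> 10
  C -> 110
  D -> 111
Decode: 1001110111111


Decoding:
10 -> B
0 -> A
111 -> D
0 -> A
111 -> D
111 -> D


Result: BADADD


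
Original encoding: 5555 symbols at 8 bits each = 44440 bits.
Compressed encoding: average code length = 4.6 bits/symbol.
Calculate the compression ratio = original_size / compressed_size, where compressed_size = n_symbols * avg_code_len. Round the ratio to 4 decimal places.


original_size = n_symbols * orig_bits = 5555 * 8 = 44440 bits
compressed_size = n_symbols * avg_code_len = 5555 * 4.6 = 25553.0 bits
ratio = original_size / compressed_size = 44440 / 25553.0 = 1.7391

Compression ratio = 1.7391


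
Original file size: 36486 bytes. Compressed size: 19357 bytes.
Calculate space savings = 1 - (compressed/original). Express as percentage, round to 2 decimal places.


ratio = compressed/original = 19357/36486 = 0.530532
savings = 1 - ratio = 1 - 0.530532 = 0.469468
as a percentage: 0.469468 * 100 = 46.95%

Space savings = 1 - 19357/36486 = 46.95%


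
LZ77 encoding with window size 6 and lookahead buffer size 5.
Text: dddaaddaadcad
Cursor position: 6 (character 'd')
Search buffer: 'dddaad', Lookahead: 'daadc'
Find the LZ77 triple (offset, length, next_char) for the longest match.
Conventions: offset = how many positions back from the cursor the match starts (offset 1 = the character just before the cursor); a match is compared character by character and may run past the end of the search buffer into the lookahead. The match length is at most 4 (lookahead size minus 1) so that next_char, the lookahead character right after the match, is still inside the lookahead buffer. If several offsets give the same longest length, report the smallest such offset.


Try each offset into the search buffer:
  offset=1 (pos 5, char 'd'): match length 1
  offset=2 (pos 4, char 'a'): match length 0
  offset=3 (pos 3, char 'a'): match length 0
  offset=4 (pos 2, char 'd'): match length 4
  offset=5 (pos 1, char 'd'): match length 1
  offset=6 (pos 0, char 'd'): match length 1
Longest match has length 4 at offset 4.
next_char = character at position 6 + 4 = 10 -> 'c'

Best match: offset=4, length=4 (matching 'daad' starting at position 2)
LZ77 triple: (4, 4, 'c')


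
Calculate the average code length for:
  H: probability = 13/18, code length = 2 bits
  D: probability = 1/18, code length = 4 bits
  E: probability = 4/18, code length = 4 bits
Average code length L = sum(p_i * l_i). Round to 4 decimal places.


Weighted contributions p_i * l_i:
  H: (13/18) * 2 = 26/18
  D: (1/18) * 4 = 4/18
  E: (4/18) * 4 = 16/18
Sum = (26 + 4 + 16)/18 = 46/18

L = 46/18 = 2.5556 bits/symbol


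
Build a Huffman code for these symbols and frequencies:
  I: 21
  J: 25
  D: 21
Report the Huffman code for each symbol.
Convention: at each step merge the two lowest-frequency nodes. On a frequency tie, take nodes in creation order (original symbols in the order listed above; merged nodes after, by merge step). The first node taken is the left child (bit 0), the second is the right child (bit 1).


Huffman tree construction:
Step 1: Merge I(21) + D(21) = 42
Step 2: Merge J(25) + (I+D)(42) = 67
Read each symbol's code off the tree from the root (left child = 0, right child = 1).

Codes:
  I: 10 (length 2)
  J: 0 (length 1)
  D: 11 (length 2)
Average code length: 109/67 = 1.6269 bits/symbol


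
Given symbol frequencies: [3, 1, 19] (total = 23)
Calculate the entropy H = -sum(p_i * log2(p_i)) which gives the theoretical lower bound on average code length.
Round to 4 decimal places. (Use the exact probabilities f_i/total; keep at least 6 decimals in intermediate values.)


Per-symbol terms -p_i * log2(p_i) with p_i = f_i/23:
  p = 3/23 = 0.130435: log2(p) = -2.938599, -p*log2(p) = 0.383296
  p = 1/23 = 0.043478: log2(p) = -4.523562, -p*log2(p) = 0.196677
  p = 19/23 = 0.826087: log2(p) = -0.275634, -p*log2(p) = 0.227698
H = 0.383296 + 0.196677 + 0.227698 = 0.807671

H = 0.8077 bits/symbol


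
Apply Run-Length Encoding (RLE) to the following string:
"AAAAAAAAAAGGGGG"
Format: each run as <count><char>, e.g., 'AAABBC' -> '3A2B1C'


Scanning runs left to right:
  i=0: run of 'A' x 10 -> '10A'
  i=10: run of 'G' x 5 -> '5G'

RLE = 10A5G


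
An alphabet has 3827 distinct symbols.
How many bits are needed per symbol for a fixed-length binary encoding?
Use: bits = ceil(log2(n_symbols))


log2(3827) = 11.902
Bracket: 2^11 = 2048 < 3827 <= 2^12 = 4096
So ceil(log2(3827)) = 12

bits = ceil(log2(3827)) = ceil(11.902) = 12 bits


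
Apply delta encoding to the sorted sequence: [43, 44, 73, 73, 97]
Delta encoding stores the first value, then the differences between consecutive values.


First value: 43
Deltas:
  44 - 43 = 1
  73 - 44 = 29
  73 - 73 = 0
  97 - 73 = 24


Delta encoded: [43, 1, 29, 0, 24]


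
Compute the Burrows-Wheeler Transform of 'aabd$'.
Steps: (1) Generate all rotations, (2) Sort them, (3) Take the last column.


Rotations (sorted):
  0: $aabd -> last char: d
  1: aabd$ -> last char: $
  2: abd$a -> last char: a
  3: bd$aa -> last char: a
  4: d$aab -> last char: b


BWT = d$aab


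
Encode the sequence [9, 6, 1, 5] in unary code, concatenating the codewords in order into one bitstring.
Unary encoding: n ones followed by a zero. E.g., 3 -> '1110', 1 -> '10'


Encode each number as n ones followed by a terminating 0:
  9 -> 1111111110 (10 bits)
  6 -> 1111110 (7 bits)
  1 -> 10 (2 bits)
  5 -> 111110 (6 bits)
Total length = 10 + 7 + 2 + 6 = 25 bits.

Unary([9, 6, 1, 5]) = 1111111110111111010111110 (25 bits)


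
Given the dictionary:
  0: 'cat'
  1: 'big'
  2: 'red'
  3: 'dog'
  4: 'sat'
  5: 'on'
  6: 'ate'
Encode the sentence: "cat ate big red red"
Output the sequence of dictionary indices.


Look up each word in the dictionary:
  'cat' -> 0
  'ate' -> 6
  'big' -> 1
  'red' -> 2
  'red' -> 2

Encoded: [0, 6, 1, 2, 2]


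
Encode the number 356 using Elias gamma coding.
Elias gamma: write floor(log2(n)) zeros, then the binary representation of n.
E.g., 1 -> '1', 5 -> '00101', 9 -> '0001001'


num_bits = floor(log2(356)) + 1 = 9
leading_zeros = num_bits - 1 = 8
binary(356) = 101100100

Elias gamma(356) = '00000000' + '101100100' = 00000000101100100 (17 bits)


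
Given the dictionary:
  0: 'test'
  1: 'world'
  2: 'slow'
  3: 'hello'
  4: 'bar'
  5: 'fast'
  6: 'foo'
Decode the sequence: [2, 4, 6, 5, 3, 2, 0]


Look up each index in the dictionary:
  2 -> 'slow'
  4 -> 'bar'
  6 -> 'foo'
  5 -> 'fast'
  3 -> 'hello'
  2 -> 'slow'
  0 -> 'test'

Decoded: "slow bar foo fast hello slow test"


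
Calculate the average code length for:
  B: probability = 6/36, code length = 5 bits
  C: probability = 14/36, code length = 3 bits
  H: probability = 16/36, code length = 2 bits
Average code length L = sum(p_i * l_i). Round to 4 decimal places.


Weighted contributions p_i * l_i:
  B: (6/36) * 5 = 30/36
  C: (14/36) * 3 = 42/36
  H: (16/36) * 2 = 32/36
Sum = (30 + 42 + 32)/36 = 104/36

L = 104/36 = 2.8889 bits/symbol


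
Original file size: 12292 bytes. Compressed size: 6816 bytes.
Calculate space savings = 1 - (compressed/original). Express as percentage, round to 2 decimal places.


ratio = compressed/original = 6816/12292 = 0.554507
savings = 1 - ratio = 1 - 0.554507 = 0.445493
as a percentage: 0.445493 * 100 = 44.55%

Space savings = 1 - 6816/12292 = 44.55%


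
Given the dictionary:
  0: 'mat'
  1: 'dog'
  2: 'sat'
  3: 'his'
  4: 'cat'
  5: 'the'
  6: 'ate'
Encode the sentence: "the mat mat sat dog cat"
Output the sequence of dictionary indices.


Look up each word in the dictionary:
  'the' -> 5
  'mat' -> 0
  'mat' -> 0
  'sat' -> 2
  'dog' -> 1
  'cat' -> 4

Encoded: [5, 0, 0, 2, 1, 4]


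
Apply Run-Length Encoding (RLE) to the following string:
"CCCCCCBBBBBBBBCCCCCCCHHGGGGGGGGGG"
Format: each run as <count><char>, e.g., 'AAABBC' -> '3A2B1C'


Scanning runs left to right:
  i=0: run of 'C' x 6 -> '6C'
  i=6: run of 'B' x 8 -> '8B'
  i=14: run of 'C' x 7 -> '7C'
  i=21: run of 'H' x 2 -> '2H'
  i=23: run of 'G' x 10 -> '10G'

RLE = 6C8B7C2H10G


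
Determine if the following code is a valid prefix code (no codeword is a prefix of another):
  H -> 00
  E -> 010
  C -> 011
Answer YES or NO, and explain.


Checking each pair (does one codeword prefix another?):
  H='00' vs E='010': no prefix
  H='00' vs C='011': no prefix
  E='010' vs H='00': no prefix
  E='010' vs C='011': no prefix
  C='011' vs H='00': no prefix
  C='011' vs E='010': no prefix
No violation found over all pairs.

YES -- this is a valid prefix code. No codeword is a prefix of any other codeword.


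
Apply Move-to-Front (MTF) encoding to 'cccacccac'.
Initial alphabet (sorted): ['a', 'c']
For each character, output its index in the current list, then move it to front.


MTF encoding:
'c': index 1 in ['a', 'c'] -> ['c', 'a']
'c': index 0 in ['c', 'a'] -> ['c', 'a']
'c': index 0 in ['c', 'a'] -> ['c', 'a']
'a': index 1 in ['c', 'a'] -> ['a', 'c']
'c': index 1 in ['a', 'c'] -> ['c', 'a']
'c': index 0 in ['c', 'a'] -> ['c', 'a']
'c': index 0 in ['c', 'a'] -> ['c', 'a']
'a': index 1 in ['c', 'a'] -> ['a', 'c']
'c': index 1 in ['a', 'c'] -> ['c', 'a']


Output: [1, 0, 0, 1, 1, 0, 0, 1, 1]


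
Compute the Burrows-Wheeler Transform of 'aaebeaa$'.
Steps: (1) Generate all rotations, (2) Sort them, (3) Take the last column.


Rotations (sorted):
  0: $aaebeaa -> last char: a
  1: a$aaebea -> last char: a
  2: aa$aaebe -> last char: e
  3: aaebeaa$ -> last char: $
  4: aebeaa$a -> last char: a
  5: beaa$aae -> last char: e
  6: eaa$aaeb -> last char: b
  7: ebeaa$aa -> last char: a


BWT = aae$aeba


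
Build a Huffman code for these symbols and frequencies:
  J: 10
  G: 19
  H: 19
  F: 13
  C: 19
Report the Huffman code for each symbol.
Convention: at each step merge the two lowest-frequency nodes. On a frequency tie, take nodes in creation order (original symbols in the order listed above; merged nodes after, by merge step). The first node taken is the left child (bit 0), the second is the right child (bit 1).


Huffman tree construction:
Step 1: Merge J(10) + F(13) = 23
Step 2: Merge G(19) + H(19) = 38
Step 3: Merge C(19) + (J+F)(23) = 42
Step 4: Merge (G+H)(38) + (C+(J+F))(42) = 80
Read each symbol's code off the tree from the root (left child = 0, right child = 1).

Codes:
  J: 110 (length 3)
  G: 00 (length 2)
  H: 01 (length 2)
  F: 111 (length 3)
  C: 10 (length 2)
Average code length: 183/80 = 2.2875 bits/symbol


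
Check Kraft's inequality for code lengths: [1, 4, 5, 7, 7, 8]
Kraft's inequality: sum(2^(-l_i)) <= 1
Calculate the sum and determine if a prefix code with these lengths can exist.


Sum = 2^(-1) + 2^(-4) + 2^(-5) + 2^(-7) + 2^(-7) + 2^(-8)
    = 0.5 + 0.0625 + 0.03125 + 0.0078125 + 0.0078125 + 0.00390625
    = 157/256 = 0.61328125
Since 0.61328125 <= 1, Kraft's inequality IS satisfied.
A prefix code with these lengths CAN exist.

Kraft sum = 0.61328125. Satisfied.


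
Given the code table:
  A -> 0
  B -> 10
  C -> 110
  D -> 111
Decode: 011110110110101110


Decoding:
0 -> A
111 -> D
10 -> B
110 -> C
110 -> C
10 -> B
111 -> D
0 -> A


Result: ADBCCBDA


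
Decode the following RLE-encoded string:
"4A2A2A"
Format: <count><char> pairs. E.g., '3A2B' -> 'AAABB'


Expanding each <count><char> pair:
  4A -> 'AAAA'
  2A -> 'AA'
  2A -> 'AA'

Decoded = AAAAAAAA


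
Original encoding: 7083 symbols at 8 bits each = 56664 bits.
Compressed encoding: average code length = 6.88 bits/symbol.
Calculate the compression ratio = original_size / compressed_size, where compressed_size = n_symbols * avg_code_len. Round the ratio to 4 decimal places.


original_size = n_symbols * orig_bits = 7083 * 8 = 56664 bits
compressed_size = n_symbols * avg_code_len = 7083 * 6.88 = 48731.04 bits
ratio = original_size / compressed_size = 56664 / 48731.04 = 1.1628

Compression ratio = 1.1628


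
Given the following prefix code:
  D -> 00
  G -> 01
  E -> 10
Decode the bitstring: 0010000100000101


Decoding step by step:
Bits 00 -> D
Bits 10 -> E
Bits 00 -> D
Bits 01 -> G
Bits 00 -> D
Bits 00 -> D
Bits 01 -> G
Bits 01 -> G


Decoded message: DEDGDDGG


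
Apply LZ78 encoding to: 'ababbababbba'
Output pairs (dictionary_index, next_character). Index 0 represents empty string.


LZ78 encoding steps:
Dictionary: {0: ''}
Step 1: w='' (idx 0), next='a' -> output (0, 'a'), add 'a' as idx 1
Step 2: w='' (idx 0), next='b' -> output (0, 'b'), add 'b' as idx 2
Step 3: w='a' (idx 1), next='b' -> output (1, 'b'), add 'ab' as idx 3
Step 4: w='b' (idx 2), next='a' -> output (2, 'a'), add 'ba' as idx 4
Step 5: w='ba' (idx 4), next='b' -> output (4, 'b'), add 'bab' as idx 5
Step 6: w='b' (idx 2), next='b' -> output (2, 'b'), add 'bb' as idx 6
Step 7: w='a' (idx 1), end of input -> output (1, '')


Encoded: [(0, 'a'), (0, 'b'), (1, 'b'), (2, 'a'), (4, 'b'), (2, 'b'), (1, '')]


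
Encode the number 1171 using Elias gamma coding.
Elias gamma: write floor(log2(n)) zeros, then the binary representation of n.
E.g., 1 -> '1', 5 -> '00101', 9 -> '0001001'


num_bits = floor(log2(1171)) + 1 = 11
leading_zeros = num_bits - 1 = 10
binary(1171) = 10010010011

Elias gamma(1171) = '0000000000' + '10010010011' = 000000000010010010011 (21 bits)


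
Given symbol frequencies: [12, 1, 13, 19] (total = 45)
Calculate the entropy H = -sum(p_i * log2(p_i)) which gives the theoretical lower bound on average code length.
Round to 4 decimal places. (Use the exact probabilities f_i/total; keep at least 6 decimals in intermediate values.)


Per-symbol terms -p_i * log2(p_i) with p_i = f_i/45:
  p = 12/45 = 0.266667: log2(p) = -1.906891, -p*log2(p) = 0.508504
  p = 1/45 = 0.022222: log2(p) = -5.491853, -p*log2(p) = 0.122041
  p = 13/45 = 0.288889: log2(p) = -1.791413, -p*log2(p) = 0.517519
  p = 19/45 = 0.422222: log2(p) = -1.243926, -p*log2(p) = 0.525213
H = 0.508504 + 0.122041 + 0.517519 + 0.525213 = 1.673277

H = 1.6733 bits/symbol


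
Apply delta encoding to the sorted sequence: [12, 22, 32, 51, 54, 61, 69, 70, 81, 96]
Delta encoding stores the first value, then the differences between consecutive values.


First value: 12
Deltas:
  22 - 12 = 10
  32 - 22 = 10
  51 - 32 = 19
  54 - 51 = 3
  61 - 54 = 7
  69 - 61 = 8
  70 - 69 = 1
  81 - 70 = 11
  96 - 81 = 15


Delta encoded: [12, 10, 10, 19, 3, 7, 8, 1, 11, 15]


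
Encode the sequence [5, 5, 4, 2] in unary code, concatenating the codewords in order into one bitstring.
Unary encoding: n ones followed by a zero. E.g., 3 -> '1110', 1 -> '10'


Encode each number as n ones followed by a terminating 0:
  5 -> 111110 (6 bits)
  5 -> 111110 (6 bits)
  4 -> 11110 (5 bits)
  2 -> 110 (3 bits)
Total length = 6 + 6 + 5 + 3 = 20 bits.

Unary([5, 5, 4, 2]) = 11111011111011110110 (20 bits)


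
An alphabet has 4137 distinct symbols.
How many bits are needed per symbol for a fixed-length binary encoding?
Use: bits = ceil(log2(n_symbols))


log2(4137) = 12.0144
Bracket: 2^12 = 4096 < 4137 <= 2^13 = 8192
So ceil(log2(4137)) = 13

bits = ceil(log2(4137)) = ceil(12.0144) = 13 bits


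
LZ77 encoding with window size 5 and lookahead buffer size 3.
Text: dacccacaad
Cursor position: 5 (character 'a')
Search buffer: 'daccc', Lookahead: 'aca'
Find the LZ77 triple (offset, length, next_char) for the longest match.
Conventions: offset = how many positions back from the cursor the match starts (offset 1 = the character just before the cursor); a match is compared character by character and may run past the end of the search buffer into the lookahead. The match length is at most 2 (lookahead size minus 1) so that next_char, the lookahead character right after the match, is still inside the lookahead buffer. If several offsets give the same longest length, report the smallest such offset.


Try each offset into the search buffer:
  offset=1 (pos 4, char 'c'): match length 0
  offset=2 (pos 3, char 'c'): match length 0
  offset=3 (pos 2, char 'c'): match length 0
  offset=4 (pos 1, char 'a'): match length 2
  offset=5 (pos 0, char 'd'): match length 0
Longest match has length 2 at offset 4.
next_char = character at position 5 + 2 = 7 -> 'a'

Best match: offset=4, length=2 (matching 'ac' starting at position 1)
LZ77 triple: (4, 2, 'a')


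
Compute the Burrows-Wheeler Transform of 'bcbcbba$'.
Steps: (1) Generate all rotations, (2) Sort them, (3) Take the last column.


Rotations (sorted):
  0: $bcbcbba -> last char: a
  1: a$bcbcbb -> last char: b
  2: ba$bcbcb -> last char: b
  3: bba$bcbc -> last char: c
  4: bcbba$bc -> last char: c
  5: bcbcbba$ -> last char: $
  6: cbba$bcb -> last char: b
  7: cbcbba$b -> last char: b


BWT = abbcc$bb


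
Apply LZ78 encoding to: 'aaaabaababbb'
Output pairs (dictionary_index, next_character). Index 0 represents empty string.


LZ78 encoding steps:
Dictionary: {0: ''}
Step 1: w='' (idx 0), next='a' -> output (0, 'a'), add 'a' as idx 1
Step 2: w='a' (idx 1), next='a' -> output (1, 'a'), add 'aa' as idx 2
Step 3: w='a' (idx 1), next='b' -> output (1, 'b'), add 'ab' as idx 3
Step 4: w='aa' (idx 2), next='b' -> output (2, 'b'), add 'aab' as idx 4
Step 5: w='ab' (idx 3), next='b' -> output (3, 'b'), add 'abb' as idx 5
Step 6: w='' (idx 0), next='b' -> output (0, 'b'), add 'b' as idx 6


Encoded: [(0, 'a'), (1, 'a'), (1, 'b'), (2, 'b'), (3, 'b'), (0, 'b')]


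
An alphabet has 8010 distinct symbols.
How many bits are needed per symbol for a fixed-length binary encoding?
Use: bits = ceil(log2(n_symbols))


log2(8010) = 12.9676
Bracket: 2^12 = 4096 < 8010 <= 2^13 = 8192
So ceil(log2(8010)) = 13

bits = ceil(log2(8010)) = ceil(12.9676) = 13 bits


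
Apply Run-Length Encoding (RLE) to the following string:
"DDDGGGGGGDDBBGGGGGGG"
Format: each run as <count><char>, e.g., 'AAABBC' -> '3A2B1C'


Scanning runs left to right:
  i=0: run of 'D' x 3 -> '3D'
  i=3: run of 'G' x 6 -> '6G'
  i=9: run of 'D' x 2 -> '2D'
  i=11: run of 'B' x 2 -> '2B'
  i=13: run of 'G' x 7 -> '7G'

RLE = 3D6G2D2B7G


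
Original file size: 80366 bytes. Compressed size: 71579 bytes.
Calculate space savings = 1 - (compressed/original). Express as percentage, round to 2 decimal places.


ratio = compressed/original = 71579/80366 = 0.890663
savings = 1 - ratio = 1 - 0.890663 = 0.109337
as a percentage: 0.109337 * 100 = 10.93%

Space savings = 1 - 71579/80366 = 10.93%


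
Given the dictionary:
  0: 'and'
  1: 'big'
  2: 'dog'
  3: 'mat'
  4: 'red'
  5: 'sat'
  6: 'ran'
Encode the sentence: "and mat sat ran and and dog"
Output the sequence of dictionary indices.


Look up each word in the dictionary:
  'and' -> 0
  'mat' -> 3
  'sat' -> 5
  'ran' -> 6
  'and' -> 0
  'and' -> 0
  'dog' -> 2

Encoded: [0, 3, 5, 6, 0, 0, 2]


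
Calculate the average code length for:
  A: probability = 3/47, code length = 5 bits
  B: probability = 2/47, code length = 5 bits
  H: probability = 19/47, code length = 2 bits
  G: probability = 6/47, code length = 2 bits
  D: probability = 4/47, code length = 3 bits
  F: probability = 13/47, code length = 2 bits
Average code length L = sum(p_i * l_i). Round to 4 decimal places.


Weighted contributions p_i * l_i:
  A: (3/47) * 5 = 15/47
  B: (2/47) * 5 = 10/47
  H: (19/47) * 2 = 38/47
  G: (6/47) * 2 = 12/47
  D: (4/47) * 3 = 12/47
  F: (13/47) * 2 = 26/47
Sum = (15 + 10 + 38 + 12 + 12 + 26)/47 = 113/47

L = 113/47 = 2.4043 bits/symbol


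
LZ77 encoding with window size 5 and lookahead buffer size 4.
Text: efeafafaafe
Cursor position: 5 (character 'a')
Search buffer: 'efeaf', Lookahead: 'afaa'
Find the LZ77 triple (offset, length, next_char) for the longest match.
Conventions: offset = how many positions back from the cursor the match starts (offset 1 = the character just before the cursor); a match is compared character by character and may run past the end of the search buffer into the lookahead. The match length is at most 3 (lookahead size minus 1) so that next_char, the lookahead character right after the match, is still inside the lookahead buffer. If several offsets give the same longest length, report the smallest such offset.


Try each offset into the search buffer:
  offset=1 (pos 4, char 'f'): match length 0
  offset=2 (pos 3, char 'a'): match length 3
  offset=3 (pos 2, char 'e'): match length 0
  offset=4 (pos 1, char 'f'): match length 0
  offset=5 (pos 0, char 'e'): match length 0
Longest match has length 3 at offset 2.
next_char = character at position 5 + 3 = 8 -> 'a'

Best match: offset=2, length=3 (matching 'afa' starting at position 3)
LZ77 triple: (2, 3, 'a')
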